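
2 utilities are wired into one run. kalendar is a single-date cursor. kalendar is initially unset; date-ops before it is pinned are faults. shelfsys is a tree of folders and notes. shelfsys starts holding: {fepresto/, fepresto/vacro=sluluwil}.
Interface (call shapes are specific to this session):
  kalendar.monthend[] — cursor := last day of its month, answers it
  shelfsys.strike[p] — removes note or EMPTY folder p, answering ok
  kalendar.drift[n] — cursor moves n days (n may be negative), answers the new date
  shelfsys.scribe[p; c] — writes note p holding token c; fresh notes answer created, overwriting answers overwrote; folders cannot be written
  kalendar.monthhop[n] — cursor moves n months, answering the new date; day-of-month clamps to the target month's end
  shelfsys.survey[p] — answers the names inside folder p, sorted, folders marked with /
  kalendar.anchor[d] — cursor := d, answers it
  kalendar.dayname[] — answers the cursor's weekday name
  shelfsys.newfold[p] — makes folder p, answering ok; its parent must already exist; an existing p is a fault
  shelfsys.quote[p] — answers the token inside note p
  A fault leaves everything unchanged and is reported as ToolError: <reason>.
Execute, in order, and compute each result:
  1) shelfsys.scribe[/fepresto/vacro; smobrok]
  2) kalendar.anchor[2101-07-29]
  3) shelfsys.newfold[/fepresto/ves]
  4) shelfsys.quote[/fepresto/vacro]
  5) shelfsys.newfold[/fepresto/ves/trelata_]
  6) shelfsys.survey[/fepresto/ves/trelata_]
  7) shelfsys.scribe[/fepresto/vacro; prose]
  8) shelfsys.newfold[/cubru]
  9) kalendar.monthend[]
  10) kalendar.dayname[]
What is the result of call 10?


[in] scribe p: /fepresto/vacro c: smobrok
[out] overwrote
[in] anchor d: 2101-07-29
[out] 2101-07-29
[in] newfold p: /fepresto/ves
[out] ok
[in] quote p: /fepresto/vacro
[out] smobrok
[in] newfold p: /fepresto/ves/trelata_
[out] ok
[in] survey p: /fepresto/ves/trelata_
[out] []
[in] scribe p: /fepresto/vacro c: prose
[out] overwrote
[in] newfold p: /cubru
[out] ok
[in] monthend
[out] 2101-07-31
[in] dayname
[out] Sunday

Answer: Sunday


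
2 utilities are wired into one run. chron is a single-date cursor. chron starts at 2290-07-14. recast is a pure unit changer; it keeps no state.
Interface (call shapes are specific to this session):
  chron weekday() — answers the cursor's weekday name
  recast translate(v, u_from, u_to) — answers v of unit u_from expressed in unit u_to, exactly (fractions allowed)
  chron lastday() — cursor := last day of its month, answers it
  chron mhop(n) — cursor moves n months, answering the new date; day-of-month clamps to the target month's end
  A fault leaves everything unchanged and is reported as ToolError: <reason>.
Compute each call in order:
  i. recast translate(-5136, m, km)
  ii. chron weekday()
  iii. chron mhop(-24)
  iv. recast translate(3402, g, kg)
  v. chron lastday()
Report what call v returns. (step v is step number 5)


I run recast translate(v→-5136, u_from→m, u_to→km), yielding -642/125.
I run chron weekday, → Monday.
I run chron mhop(n→-24), yielding 2288-07-14.
Next I call recast translate(v→3402, u_from→g, u_to→kg), yielding 1701/500.
I use chron lastday(), → 2288-07-31.

Answer: 2288-07-31


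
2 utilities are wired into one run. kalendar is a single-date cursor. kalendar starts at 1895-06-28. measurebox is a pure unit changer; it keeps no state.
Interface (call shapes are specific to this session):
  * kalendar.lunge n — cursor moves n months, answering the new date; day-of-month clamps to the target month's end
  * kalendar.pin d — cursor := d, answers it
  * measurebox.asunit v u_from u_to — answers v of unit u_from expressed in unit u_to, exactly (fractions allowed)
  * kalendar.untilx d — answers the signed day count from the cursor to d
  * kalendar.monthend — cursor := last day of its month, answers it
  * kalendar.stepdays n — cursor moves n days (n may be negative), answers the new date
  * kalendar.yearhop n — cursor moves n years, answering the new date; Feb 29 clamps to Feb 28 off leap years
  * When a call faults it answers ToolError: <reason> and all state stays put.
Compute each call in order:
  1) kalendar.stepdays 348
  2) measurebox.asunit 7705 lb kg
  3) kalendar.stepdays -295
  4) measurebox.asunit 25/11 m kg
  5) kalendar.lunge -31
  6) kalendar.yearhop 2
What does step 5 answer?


Answer: 1893-01-20

Derivation:
Calling stepdays(n→348), — result: 1896-06-10.
Invoking asunit(v→7705, u_from→lb, u_to→kg), → 69898584217/20000000.
I invoke stepdays(n→-295), → 1895-08-20.
Now I run asunit(v→25/11, u_from→m, u_to→kg), and get ToolError: incompatible units.
Using lunge(n→-31), and observe 1893-01-20.
Calling yearhop(n→2), giving 1895-01-20.


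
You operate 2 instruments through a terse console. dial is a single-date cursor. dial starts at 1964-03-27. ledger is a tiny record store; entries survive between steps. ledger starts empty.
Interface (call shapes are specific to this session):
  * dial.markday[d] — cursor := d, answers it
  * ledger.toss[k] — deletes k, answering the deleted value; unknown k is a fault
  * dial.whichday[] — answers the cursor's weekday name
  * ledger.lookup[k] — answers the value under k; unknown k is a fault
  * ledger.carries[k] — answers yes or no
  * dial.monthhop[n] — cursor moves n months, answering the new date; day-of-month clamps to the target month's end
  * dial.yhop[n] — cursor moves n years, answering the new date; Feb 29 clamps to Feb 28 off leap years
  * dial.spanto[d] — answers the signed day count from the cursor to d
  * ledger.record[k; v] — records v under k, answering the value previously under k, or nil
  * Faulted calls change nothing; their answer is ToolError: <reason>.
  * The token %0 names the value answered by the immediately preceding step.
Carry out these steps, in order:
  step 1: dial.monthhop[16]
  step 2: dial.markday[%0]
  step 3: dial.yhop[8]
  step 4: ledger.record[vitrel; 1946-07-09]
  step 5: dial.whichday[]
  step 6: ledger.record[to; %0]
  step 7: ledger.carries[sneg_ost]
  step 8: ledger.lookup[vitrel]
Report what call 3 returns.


Answer: 1973-07-27

Derivation:
==> dial.monthhop(16)
<== 1965-07-27
==> dial.markday(%0)
<== 1965-07-27
==> dial.yhop(8)
<== 1973-07-27
==> ledger.record(vitrel, 1946-07-09)
<== nil
==> dial.whichday()
<== Friday
==> ledger.record(to, %0)
<== nil
==> ledger.carries(sneg_ost)
<== no
==> ledger.lookup(vitrel)
<== 1946-07-09


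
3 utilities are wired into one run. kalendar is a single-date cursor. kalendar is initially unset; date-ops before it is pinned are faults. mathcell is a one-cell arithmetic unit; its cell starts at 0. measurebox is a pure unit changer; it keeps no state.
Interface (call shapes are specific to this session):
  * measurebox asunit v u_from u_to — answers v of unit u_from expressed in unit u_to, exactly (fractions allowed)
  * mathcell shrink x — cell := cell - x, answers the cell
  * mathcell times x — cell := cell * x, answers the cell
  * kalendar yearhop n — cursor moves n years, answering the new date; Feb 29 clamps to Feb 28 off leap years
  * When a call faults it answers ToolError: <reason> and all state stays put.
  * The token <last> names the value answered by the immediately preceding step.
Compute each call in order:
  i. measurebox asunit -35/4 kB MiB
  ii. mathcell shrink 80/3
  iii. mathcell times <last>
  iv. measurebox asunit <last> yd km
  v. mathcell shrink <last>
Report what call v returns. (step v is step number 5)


Answer: 19981712/28125

Derivation:
% 1. measurebox asunit(v→-35/4, u_from→kB, u_to→MiB) ~> -4375/524288
% 2. mathcell shrink(x→80/3) ~> -80/3
% 3. mathcell times(x→<last>) ~> 6400/9
% 4. measurebox asunit(v→<last>, u_from→yd, u_to→km) ~> 2032/3125
% 5. mathcell shrink(x→<last>) ~> 19981712/28125


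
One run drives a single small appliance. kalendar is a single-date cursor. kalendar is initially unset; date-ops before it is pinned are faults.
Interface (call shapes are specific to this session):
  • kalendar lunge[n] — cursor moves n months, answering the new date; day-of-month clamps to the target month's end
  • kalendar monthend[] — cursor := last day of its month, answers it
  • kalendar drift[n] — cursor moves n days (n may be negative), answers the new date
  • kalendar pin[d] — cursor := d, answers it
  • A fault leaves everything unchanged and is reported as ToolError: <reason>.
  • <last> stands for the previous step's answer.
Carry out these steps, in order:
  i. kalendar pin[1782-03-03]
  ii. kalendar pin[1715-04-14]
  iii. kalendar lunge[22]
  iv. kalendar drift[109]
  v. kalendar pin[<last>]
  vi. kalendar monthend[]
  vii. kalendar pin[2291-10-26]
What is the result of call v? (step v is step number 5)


Answer: 1717-06-03

Derivation:
Act: kalendar pin[1782-03-03]
Obs: 1782-03-03
Act: kalendar pin[1715-04-14]
Obs: 1715-04-14
Act: kalendar lunge[22]
Obs: 1717-02-14
Act: kalendar drift[109]
Obs: 1717-06-03
Act: kalendar pin[<last>]
Obs: 1717-06-03
Act: kalendar monthend[]
Obs: 1717-06-30
Act: kalendar pin[2291-10-26]
Obs: 2291-10-26


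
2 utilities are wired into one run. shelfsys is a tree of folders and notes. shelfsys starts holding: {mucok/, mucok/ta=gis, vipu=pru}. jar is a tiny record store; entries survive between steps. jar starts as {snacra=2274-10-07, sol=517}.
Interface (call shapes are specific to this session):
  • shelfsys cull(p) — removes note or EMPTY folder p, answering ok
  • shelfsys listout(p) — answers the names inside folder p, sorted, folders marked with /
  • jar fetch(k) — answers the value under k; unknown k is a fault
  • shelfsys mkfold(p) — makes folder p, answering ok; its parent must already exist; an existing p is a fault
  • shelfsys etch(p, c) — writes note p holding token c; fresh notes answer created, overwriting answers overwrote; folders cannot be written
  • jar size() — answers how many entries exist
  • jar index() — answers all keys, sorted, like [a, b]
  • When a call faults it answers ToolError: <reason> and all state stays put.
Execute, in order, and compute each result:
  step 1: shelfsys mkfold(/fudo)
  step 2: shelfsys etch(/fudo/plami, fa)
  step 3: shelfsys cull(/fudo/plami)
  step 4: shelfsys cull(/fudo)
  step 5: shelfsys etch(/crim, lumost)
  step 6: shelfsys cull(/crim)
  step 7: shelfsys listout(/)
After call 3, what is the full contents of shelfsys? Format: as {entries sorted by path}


Answer: {fudo/, mucok/, mucok/ta=gis, vipu=pru}

Derivation:
>> shelfsys mkfold(/fudo)
<< ok
>> shelfsys etch(/fudo/plami, fa)
<< created
>> shelfsys cull(/fudo/plami)
<< ok
>> shelfsys cull(/fudo)
<< ok
>> shelfsys etch(/crim, lumost)
<< created
>> shelfsys cull(/crim)
<< ok
>> shelfsys listout(/)
<< [mucok/, vipu]


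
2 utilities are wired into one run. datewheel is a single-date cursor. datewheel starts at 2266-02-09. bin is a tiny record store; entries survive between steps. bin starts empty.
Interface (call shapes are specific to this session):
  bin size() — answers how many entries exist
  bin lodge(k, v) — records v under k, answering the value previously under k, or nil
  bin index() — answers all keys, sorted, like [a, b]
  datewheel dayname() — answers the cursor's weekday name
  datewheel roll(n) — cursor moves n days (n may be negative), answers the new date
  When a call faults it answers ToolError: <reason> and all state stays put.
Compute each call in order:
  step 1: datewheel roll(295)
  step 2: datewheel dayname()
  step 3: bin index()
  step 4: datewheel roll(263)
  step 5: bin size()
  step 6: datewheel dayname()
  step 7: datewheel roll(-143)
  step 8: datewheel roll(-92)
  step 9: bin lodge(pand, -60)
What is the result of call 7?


Invoking datewheel roll(n='295'), and observe 2266-12-01.
Next I call datewheel dayname(), which returns Saturday.
Calling bin index, — result: [].
Now I run datewheel roll(n='263'), — result: 2267-08-21.
Now I run bin size, and get 0.
Now I run datewheel dayname, and see Wednesday.
I call datewheel roll(n='-143'), → 2267-03-31.
Now I run datewheel roll(n='-92'): 2266-12-29.
I try bin lodge(k='pand', v='-60'), and observe nil.

Answer: 2267-03-31


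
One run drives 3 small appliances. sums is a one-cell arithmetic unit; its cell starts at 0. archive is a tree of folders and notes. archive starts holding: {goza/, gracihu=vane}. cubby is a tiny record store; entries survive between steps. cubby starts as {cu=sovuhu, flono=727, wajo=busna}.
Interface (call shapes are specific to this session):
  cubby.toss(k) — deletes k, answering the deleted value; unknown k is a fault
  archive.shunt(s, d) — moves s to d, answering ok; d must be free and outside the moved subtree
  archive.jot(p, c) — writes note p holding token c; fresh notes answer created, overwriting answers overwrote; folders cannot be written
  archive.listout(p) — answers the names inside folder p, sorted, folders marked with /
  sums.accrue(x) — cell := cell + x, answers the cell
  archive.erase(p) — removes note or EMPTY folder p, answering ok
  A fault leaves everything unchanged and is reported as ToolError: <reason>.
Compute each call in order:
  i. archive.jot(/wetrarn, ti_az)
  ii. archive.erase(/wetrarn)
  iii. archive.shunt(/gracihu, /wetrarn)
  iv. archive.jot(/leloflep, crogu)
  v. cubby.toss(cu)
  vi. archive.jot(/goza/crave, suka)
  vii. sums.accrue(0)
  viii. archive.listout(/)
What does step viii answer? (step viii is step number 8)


Answer: [goza/, leloflep, wetrarn]

Derivation:
I run archive.jot using p='/wetrarn', c='ti_az', — result: created.
Using archive.erase using p='/wetrarn', and observe ok.
Calling archive.shunt using s='/gracihu', d='/wetrarn', and see ok.
Then archive.jot using p='/leloflep', c='crogu', and get created.
Invoking cubby.toss using k='cu': sovuhu.
Now I run archive.jot using p='/goza/crave', c='suka', yielding created.
Using sums.accrue using x='0', → 0.
I use archive.listout using p='/': [goza/, leloflep, wetrarn].


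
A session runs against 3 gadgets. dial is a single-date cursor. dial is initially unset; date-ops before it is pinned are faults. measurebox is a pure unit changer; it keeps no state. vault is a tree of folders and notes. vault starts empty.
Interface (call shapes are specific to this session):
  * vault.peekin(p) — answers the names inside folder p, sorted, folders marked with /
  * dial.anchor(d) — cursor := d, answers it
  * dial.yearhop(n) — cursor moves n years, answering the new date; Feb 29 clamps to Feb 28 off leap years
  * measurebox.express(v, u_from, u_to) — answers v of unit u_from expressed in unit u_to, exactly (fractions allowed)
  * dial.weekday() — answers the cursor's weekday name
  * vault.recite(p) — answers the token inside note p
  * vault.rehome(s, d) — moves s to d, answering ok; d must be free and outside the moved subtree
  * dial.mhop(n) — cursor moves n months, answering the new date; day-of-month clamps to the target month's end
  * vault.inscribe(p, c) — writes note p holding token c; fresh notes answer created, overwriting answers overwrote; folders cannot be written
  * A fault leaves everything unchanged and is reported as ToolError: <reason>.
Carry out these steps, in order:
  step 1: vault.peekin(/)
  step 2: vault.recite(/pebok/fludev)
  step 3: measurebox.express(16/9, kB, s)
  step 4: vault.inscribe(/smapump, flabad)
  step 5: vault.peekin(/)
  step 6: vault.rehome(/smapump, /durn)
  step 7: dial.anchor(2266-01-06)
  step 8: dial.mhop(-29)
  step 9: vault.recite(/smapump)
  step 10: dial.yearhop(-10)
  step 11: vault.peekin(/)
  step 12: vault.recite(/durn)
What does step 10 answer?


→ peekin(p→/)
← []
→ recite(p→/pebok/fludev)
← ToolError: not found
→ express(v→16/9, u_from→kB, u_to→s)
← ToolError: incompatible units
→ inscribe(p→/smapump, c→flabad)
← created
→ peekin(p→/)
← [smapump]
→ rehome(s→/smapump, d→/durn)
← ok
→ anchor(d→2266-01-06)
← 2266-01-06
→ mhop(n→-29)
← 2263-08-06
→ recite(p→/smapump)
← ToolError: not found
→ yearhop(n→-10)
← 2253-08-06
→ peekin(p→/)
← [durn]
→ recite(p→/durn)
← flabad

Answer: 2253-08-06


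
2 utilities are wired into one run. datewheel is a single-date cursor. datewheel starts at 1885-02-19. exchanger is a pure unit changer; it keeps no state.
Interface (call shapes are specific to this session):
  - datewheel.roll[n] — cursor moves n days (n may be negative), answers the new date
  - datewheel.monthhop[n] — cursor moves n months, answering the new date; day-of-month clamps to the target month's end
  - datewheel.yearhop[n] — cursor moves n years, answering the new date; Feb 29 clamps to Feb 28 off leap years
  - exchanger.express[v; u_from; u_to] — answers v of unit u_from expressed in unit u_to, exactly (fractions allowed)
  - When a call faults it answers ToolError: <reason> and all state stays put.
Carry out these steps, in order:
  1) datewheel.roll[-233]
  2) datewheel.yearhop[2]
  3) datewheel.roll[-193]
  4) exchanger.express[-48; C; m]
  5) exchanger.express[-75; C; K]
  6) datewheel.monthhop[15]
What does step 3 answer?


Answer: 1885-12-20

Derivation:
CALL roll[n: -233]
RET  1884-07-01
CALL yearhop[n: 2]
RET  1886-07-01
CALL roll[n: -193]
RET  1885-12-20
CALL express[v: -48; u_from: C; u_to: m]
RET  ToolError: incompatible units
CALL express[v: -75; u_from: C; u_to: K]
RET  3963/20
CALL monthhop[n: 15]
RET  1887-03-20


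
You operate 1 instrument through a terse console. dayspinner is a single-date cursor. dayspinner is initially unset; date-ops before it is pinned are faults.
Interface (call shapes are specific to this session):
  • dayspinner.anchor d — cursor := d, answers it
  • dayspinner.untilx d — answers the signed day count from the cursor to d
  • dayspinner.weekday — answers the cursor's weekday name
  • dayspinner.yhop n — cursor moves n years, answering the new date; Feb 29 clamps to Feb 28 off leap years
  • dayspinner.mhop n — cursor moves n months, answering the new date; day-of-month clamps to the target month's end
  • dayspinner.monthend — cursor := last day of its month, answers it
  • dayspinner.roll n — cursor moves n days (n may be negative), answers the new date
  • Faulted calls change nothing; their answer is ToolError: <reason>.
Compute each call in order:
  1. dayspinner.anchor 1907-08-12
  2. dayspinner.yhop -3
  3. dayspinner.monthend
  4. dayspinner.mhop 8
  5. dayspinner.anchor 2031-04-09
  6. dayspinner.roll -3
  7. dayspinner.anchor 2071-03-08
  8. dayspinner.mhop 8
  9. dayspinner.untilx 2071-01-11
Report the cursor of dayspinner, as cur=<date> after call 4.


Next I call anchor(d: 1907-08-12), and observe 1907-08-12.
Invoking yhop(n: -3), and observe 1904-08-12.
Using monthend(), → 1904-08-31.
Using mhop(n: 8), — result: 1905-04-30.
Using anchor(d: 2031-04-09), yielding 2031-04-09.
Then roll(n: -3), and see 2031-04-06.
I try anchor(d: 2071-03-08), giving 2071-03-08.
Next I call mhop(n: 8), giving 2071-11-08.
Next I call untilx(d: 2071-01-11), which returns -301.

Answer: cur=1905-04-30


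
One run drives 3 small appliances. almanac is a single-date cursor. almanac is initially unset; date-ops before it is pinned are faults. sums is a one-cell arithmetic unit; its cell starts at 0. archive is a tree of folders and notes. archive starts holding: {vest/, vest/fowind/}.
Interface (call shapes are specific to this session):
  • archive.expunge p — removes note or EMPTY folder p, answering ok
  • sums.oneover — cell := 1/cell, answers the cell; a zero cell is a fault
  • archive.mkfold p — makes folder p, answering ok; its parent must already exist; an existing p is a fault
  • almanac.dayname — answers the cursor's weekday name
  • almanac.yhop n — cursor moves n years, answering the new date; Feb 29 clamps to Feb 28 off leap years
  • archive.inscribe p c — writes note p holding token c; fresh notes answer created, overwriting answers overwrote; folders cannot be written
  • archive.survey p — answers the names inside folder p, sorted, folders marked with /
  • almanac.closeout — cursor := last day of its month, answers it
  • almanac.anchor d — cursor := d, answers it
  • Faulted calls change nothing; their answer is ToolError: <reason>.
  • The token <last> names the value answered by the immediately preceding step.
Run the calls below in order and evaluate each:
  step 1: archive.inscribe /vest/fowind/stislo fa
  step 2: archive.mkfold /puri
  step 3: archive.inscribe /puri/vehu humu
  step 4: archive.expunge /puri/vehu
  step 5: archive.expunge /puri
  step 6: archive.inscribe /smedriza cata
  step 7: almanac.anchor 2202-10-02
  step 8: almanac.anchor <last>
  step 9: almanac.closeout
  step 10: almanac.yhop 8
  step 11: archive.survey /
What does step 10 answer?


Answer: 2210-10-31

Derivation:
Then archive.inscribe with p→/vest/fowind/stislo, c→fa, — result: created.
Invoking archive.mkfold with p→/puri, yielding ok.
Now I run archive.inscribe with p→/puri/vehu, c→humu, and see created.
Next I call archive.expunge with p→/puri/vehu, which returns ok.
I run archive.expunge with p→/puri, giving ok.
Calling archive.inscribe with p→/smedriza, c→cata, — result: created.
I use almanac.anchor with d→2202-10-02, → 2202-10-02.
Calling almanac.anchor with d→<last>: 2202-10-02.
I call almanac.closeout(), giving 2202-10-31.
I use almanac.yhop with n→8, yielding 2210-10-31.
I call archive.survey with p→/, → [smedriza, vest/].


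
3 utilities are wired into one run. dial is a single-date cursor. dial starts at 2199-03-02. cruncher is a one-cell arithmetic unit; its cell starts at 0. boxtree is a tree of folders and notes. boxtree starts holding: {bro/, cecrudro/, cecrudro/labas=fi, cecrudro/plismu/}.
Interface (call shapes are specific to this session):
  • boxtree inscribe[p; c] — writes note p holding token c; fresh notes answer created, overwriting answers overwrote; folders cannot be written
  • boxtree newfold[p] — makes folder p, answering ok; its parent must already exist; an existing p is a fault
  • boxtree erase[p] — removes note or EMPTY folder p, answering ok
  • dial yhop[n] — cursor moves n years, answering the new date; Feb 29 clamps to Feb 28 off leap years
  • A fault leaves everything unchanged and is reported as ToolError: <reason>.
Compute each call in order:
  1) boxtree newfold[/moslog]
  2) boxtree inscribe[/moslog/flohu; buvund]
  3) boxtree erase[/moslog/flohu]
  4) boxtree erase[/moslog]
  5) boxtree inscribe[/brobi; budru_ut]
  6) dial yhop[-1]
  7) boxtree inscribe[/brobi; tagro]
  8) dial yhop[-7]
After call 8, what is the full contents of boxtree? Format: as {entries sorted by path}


Answer: {bro/, brobi=tagro, cecrudro/, cecrudro/labas=fi, cecrudro/plismu/}

Derivation:
# 1. boxtree newfold(p: /moslog) : ok
# 2. boxtree inscribe(p: /moslog/flohu, c: buvund) : created
# 3. boxtree erase(p: /moslog/flohu) : ok
# 4. boxtree erase(p: /moslog) : ok
# 5. boxtree inscribe(p: /brobi, c: budru_ut) : created
# 6. dial yhop(n: -1) : 2198-03-02
# 7. boxtree inscribe(p: /brobi, c: tagro) : overwrote
# 8. dial yhop(n: -7) : 2191-03-02


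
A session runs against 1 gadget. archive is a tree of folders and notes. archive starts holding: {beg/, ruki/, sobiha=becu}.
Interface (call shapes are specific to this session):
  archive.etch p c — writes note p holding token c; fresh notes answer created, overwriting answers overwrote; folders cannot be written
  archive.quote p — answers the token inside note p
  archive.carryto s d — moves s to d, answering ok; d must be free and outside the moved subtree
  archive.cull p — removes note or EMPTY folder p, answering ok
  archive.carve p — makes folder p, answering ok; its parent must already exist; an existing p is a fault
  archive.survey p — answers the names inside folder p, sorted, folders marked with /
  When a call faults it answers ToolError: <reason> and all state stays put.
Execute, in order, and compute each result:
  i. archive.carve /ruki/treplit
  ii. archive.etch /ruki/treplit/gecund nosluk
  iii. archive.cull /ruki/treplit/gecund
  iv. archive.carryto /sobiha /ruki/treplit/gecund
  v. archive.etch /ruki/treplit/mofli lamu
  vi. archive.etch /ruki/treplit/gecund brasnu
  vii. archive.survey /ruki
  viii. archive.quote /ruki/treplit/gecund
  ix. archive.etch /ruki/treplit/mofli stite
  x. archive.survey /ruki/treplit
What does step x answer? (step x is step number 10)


Calling carve on /ruki/treplit, and get ok.
I invoke etch on /ruki/treplit/gecund, nosluk: created.
I invoke cull on /ruki/treplit/gecund, and get ok.
Then carryto on /sobiha, /ruki/treplit/gecund, and see ok.
I invoke etch on /ruki/treplit/mofli, lamu, and get created.
Now I run etch on /ruki/treplit/gecund, brasnu, which returns overwrote.
I call survey on /ruki, giving [treplit/].
Invoking quote on /ruki/treplit/gecund, → brasnu.
I call etch on /ruki/treplit/mofli, stite, → overwrote.
Now I run survey on /ruki/treplit, — result: [gecund, mofli].

Answer: [gecund, mofli]


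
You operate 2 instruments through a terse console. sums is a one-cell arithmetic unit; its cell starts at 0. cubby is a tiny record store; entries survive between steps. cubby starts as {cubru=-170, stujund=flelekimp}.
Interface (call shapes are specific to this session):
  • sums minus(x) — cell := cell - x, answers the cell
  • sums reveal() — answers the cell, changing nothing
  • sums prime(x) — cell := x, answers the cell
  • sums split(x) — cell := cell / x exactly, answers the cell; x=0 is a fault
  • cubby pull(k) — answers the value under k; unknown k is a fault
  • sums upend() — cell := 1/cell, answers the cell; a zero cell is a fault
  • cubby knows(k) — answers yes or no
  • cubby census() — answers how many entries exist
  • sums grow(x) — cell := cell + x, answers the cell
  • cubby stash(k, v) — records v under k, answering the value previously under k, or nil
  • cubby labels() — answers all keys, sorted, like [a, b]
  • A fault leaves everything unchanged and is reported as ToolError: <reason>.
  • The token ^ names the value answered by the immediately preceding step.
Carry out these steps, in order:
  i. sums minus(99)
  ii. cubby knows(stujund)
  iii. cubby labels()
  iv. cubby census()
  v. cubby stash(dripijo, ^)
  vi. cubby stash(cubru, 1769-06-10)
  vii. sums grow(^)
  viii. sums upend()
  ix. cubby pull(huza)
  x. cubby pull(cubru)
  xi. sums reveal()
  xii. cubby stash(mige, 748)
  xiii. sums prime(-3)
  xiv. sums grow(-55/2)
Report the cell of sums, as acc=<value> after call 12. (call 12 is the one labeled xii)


Answer: acc=-1/269

Derivation:
;; 1. sums minus(x: 99) => -99
;; 2. cubby knows(k: stujund) => yes
;; 3. cubby labels() => [cubru, stujund]
;; 4. cubby census() => 2
;; 5. cubby stash(k: dripijo, v: ^) => nil
;; 6. cubby stash(k: cubru, v: 1769-06-10) => -170
;; 7. sums grow(x: ^) => -269
;; 8. sums upend() => -1/269
;; 9. cubby pull(k: huza) => ToolError: no such key huza
;; 10. cubby pull(k: cubru) => 1769-06-10
;; 11. sums reveal() => -1/269
;; 12. cubby stash(k: mige, v: 748) => nil
;; 13. sums prime(x: -3) => -3
;; 14. sums grow(x: -55/2) => -61/2


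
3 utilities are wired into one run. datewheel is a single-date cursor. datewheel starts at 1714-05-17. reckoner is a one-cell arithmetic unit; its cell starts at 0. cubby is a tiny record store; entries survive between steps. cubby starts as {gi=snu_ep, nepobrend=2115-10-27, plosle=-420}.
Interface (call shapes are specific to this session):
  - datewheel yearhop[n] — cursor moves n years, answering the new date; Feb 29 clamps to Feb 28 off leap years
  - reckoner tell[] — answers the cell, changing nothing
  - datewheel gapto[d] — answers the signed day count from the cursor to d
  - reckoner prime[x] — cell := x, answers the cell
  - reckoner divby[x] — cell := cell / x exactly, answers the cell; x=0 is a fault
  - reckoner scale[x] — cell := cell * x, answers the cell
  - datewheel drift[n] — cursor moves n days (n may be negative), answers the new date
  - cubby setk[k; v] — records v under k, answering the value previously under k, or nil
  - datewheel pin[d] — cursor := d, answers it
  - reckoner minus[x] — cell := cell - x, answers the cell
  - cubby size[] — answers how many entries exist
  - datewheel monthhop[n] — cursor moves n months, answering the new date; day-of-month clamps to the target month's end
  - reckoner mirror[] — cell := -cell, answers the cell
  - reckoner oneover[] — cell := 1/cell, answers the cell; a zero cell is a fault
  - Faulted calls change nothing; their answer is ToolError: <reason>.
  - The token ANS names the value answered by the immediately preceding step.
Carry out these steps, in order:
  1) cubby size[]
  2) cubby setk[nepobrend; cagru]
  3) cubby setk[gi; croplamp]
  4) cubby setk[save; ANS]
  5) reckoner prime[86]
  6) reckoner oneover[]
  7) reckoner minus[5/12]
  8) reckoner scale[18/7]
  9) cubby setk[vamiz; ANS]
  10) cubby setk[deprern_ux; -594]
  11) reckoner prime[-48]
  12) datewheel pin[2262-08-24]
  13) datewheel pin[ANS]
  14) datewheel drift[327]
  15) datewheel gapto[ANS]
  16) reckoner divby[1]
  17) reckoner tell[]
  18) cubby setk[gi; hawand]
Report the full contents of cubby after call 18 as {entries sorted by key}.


Answer: {deprern_ux=-594, gi=hawand, nepobrend=cagru, plosle=-420, save=snu_ep, vamiz=-627/602}

Derivation:
I run cubby size(), which returns 3.
I run cubby setk using k=nepobrend, v=cagru, and see 2115-10-27.
Next I call cubby setk using k=gi, v=croplamp, which returns snu_ep.
Next I call cubby setk using k=save, v=ANS, yielding nil.
Using reckoner prime using x=86, and get 86.
Invoking reckoner oneover(), and see 1/86.
Next I call reckoner minus using x=5/12, which returns -209/516.
I invoke reckoner scale using x=18/7, giving -627/602.
I use cubby setk using k=vamiz, v=ANS, which returns nil.
I use cubby setk using k=deprern_ux, v=-594, → nil.
Next I call reckoner prime using x=-48, and observe -48.
Calling datewheel pin using d=2262-08-24, giving 2262-08-24.
Next I call datewheel pin using d=ANS, and get 2262-08-24.
I call datewheel drift using n=327, and observe 2263-07-17.
I try datewheel gapto using d=ANS, and see 0.
Next I call reckoner divby using x=1, → -48.
I run reckoner tell, and observe -48.
Calling cubby setk using k=gi, v=hawand, and observe croplamp.


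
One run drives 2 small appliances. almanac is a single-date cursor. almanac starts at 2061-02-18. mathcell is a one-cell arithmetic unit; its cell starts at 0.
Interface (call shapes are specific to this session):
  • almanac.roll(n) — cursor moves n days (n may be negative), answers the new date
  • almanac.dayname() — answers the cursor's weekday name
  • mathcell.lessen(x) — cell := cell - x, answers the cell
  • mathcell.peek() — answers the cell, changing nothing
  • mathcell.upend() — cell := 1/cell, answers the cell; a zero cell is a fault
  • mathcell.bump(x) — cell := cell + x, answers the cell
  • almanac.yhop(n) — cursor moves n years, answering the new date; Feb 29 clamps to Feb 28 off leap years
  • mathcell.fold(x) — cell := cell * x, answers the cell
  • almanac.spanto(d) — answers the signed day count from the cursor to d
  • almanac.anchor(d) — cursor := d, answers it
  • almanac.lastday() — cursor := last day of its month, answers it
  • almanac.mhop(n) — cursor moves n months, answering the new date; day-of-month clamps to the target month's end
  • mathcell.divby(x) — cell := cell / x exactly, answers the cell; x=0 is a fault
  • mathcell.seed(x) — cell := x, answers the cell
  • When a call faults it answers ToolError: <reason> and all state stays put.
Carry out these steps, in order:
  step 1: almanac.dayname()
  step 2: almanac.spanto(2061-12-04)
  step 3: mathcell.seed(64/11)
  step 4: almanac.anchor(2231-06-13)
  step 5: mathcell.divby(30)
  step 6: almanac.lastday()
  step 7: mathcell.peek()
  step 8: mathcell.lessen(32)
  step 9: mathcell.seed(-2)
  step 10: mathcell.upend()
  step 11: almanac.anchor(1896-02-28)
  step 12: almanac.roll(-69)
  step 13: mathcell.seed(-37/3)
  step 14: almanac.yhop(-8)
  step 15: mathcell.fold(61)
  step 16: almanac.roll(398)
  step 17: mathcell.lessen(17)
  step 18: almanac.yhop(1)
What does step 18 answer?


Answer: 1890-01-22

Derivation:
Do: almanac.dayname[]
See: Friday
Do: almanac.spanto[d=2061-12-04]
See: 289
Do: mathcell.seed[x=64/11]
See: 64/11
Do: almanac.anchor[d=2231-06-13]
See: 2231-06-13
Do: mathcell.divby[x=30]
See: 32/165
Do: almanac.lastday[]
See: 2231-06-30
Do: mathcell.peek[]
See: 32/165
Do: mathcell.lessen[x=32]
See: -5248/165
Do: mathcell.seed[x=-2]
See: -2
Do: mathcell.upend[]
See: -1/2
Do: almanac.anchor[d=1896-02-28]
See: 1896-02-28
Do: almanac.roll[n=-69]
See: 1895-12-21
Do: mathcell.seed[x=-37/3]
See: -37/3
Do: almanac.yhop[n=-8]
See: 1887-12-21
Do: mathcell.fold[x=61]
See: -2257/3
Do: almanac.roll[n=398]
See: 1889-01-22
Do: mathcell.lessen[x=17]
See: -2308/3
Do: almanac.yhop[n=1]
See: 1890-01-22


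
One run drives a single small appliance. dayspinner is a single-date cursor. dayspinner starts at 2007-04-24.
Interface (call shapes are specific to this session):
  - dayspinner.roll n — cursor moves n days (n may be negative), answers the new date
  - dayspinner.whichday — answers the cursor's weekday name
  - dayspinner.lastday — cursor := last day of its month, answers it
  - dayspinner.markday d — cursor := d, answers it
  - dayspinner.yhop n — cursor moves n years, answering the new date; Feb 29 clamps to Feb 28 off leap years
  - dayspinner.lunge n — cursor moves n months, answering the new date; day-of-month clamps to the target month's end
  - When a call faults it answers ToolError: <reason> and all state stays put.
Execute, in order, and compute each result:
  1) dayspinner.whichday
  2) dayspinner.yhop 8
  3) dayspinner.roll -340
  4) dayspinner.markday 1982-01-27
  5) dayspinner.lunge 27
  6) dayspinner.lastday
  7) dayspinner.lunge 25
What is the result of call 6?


Answer: 1984-04-30

Derivation:
Do: dayspinner.whichday[]
See: Tuesday
Do: dayspinner.yhop[n='8']
See: 2015-04-24
Do: dayspinner.roll[n='-340']
See: 2014-05-19
Do: dayspinner.markday[d='1982-01-27']
See: 1982-01-27
Do: dayspinner.lunge[n='27']
See: 1984-04-27
Do: dayspinner.lastday[]
See: 1984-04-30
Do: dayspinner.lunge[n='25']
See: 1986-05-30


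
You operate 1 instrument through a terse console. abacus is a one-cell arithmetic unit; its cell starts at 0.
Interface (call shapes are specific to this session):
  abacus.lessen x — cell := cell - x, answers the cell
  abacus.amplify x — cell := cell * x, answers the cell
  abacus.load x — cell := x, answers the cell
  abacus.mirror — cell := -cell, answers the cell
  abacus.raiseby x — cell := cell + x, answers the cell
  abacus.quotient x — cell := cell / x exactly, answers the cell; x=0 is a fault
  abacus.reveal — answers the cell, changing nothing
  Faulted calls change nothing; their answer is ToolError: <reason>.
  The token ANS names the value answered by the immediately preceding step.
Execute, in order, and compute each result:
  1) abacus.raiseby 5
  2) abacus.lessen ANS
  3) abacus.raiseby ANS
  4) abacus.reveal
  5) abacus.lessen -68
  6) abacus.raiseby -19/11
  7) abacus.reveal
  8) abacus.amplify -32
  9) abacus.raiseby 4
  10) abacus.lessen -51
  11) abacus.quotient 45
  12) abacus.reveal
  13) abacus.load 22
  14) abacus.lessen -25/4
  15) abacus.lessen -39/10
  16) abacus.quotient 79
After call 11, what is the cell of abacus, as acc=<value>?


Answer: acc=-22723/495

Derivation:
~$ raiseby x→5
:: 5
~$ lessen x→ANS
:: 0
~$ raiseby x→ANS
:: 0
~$ reveal
:: 0
~$ lessen x→-68
:: 68
~$ raiseby x→-19/11
:: 729/11
~$ reveal
:: 729/11
~$ amplify x→-32
:: -23328/11
~$ raiseby x→4
:: -23284/11
~$ lessen x→-51
:: -22723/11
~$ quotient x→45
:: -22723/495
~$ reveal
:: -22723/495
~$ load x→22
:: 22
~$ lessen x→-25/4
:: 113/4
~$ lessen x→-39/10
:: 643/20
~$ quotient x→79
:: 643/1580


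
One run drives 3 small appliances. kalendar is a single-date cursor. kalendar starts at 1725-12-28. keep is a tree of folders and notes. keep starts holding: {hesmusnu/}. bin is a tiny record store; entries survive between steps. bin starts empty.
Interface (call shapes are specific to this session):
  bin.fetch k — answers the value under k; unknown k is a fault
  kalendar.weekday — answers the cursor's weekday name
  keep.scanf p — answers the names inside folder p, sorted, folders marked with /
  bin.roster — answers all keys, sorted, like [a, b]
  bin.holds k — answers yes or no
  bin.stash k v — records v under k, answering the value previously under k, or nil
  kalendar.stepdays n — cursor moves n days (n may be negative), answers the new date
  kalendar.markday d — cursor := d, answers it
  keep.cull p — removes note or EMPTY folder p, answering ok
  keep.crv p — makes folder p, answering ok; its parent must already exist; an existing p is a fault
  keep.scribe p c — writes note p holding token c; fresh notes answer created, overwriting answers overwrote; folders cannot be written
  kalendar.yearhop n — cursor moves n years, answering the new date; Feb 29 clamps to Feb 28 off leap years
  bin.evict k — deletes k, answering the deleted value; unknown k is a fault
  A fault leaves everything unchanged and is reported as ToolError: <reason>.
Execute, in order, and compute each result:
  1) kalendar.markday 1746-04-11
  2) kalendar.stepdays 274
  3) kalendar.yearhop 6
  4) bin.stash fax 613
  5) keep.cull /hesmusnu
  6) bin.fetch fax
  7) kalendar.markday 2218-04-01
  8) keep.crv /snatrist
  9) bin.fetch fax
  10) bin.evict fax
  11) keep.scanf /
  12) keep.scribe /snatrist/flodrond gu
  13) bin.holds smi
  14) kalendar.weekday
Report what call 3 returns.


Answer: 1753-01-10

Derivation:
-> markday(d=1746-04-11)
<- 1746-04-11
-> stepdays(n=274)
<- 1747-01-10
-> yearhop(n=6)
<- 1753-01-10
-> stash(k=fax, v=613)
<- nil
-> cull(p=/hesmusnu)
<- ok
-> fetch(k=fax)
<- 613
-> markday(d=2218-04-01)
<- 2218-04-01
-> crv(p=/snatrist)
<- ok
-> fetch(k=fax)
<- 613
-> evict(k=fax)
<- 613
-> scanf(p=/)
<- [snatrist/]
-> scribe(p=/snatrist/flodrond, c=gu)
<- created
-> holds(k=smi)
<- no
-> weekday()
<- Wednesday


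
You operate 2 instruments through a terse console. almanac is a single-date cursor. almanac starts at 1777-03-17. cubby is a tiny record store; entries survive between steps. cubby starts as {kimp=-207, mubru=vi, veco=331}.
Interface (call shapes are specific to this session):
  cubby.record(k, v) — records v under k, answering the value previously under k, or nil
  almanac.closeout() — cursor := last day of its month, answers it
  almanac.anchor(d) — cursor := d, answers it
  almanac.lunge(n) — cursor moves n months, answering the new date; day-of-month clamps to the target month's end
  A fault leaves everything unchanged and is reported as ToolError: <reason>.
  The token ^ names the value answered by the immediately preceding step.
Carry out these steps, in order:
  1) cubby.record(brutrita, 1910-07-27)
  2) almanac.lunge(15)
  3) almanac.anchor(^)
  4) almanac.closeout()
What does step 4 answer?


Answer: 1778-06-30

Derivation:
I use cubby.record on brutrita, 1910-07-27, — result: nil.
Invoking almanac.lunge on 15, and see 1778-06-17.
Now I run almanac.anchor on ^, — result: 1778-06-17.
Then almanac.closeout(), — result: 1778-06-30.


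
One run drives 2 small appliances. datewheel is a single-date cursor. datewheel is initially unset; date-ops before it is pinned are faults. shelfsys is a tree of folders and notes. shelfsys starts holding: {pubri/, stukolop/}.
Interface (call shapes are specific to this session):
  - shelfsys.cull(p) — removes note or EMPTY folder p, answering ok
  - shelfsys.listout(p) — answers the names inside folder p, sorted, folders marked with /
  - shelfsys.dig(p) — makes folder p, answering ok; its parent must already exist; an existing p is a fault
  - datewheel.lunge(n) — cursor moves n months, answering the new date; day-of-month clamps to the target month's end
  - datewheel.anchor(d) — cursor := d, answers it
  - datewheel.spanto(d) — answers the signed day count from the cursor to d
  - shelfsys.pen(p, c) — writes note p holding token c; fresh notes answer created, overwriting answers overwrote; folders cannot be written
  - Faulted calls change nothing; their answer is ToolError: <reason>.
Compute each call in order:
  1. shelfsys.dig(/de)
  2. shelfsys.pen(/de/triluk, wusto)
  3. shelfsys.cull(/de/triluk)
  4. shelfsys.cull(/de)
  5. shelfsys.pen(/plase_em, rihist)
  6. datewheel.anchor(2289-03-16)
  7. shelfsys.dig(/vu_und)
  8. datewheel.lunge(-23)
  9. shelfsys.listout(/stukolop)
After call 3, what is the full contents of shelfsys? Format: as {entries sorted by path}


>> dig(p=/de)
<< ok
>> pen(p=/de/triluk, c=wusto)
<< created
>> cull(p=/de/triluk)
<< ok
>> cull(p=/de)
<< ok
>> pen(p=/plase_em, c=rihist)
<< created
>> anchor(d=2289-03-16)
<< 2289-03-16
>> dig(p=/vu_und)
<< ok
>> lunge(n=-23)
<< 2287-04-16
>> listout(p=/stukolop)
<< []

Answer: {de/, pubri/, stukolop/}
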